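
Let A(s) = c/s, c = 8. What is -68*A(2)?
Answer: -272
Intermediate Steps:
A(s) = 8/s
-68*A(2) = -544/2 = -68*4 = -272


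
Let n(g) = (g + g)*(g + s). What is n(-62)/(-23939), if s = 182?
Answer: 14880/23939 ≈ 0.62158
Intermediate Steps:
n(g) = 2*g*(182 + g) (n(g) = (g + g)*(g + 182) = (2*g)*(182 + g) = 2*g*(182 + g))
n(-62)/(-23939) = (2*(-62)*(182 - 62))/(-23939) = (2*(-62)*120)*(-1/23939) = -14880*(-1/23939) = 14880/23939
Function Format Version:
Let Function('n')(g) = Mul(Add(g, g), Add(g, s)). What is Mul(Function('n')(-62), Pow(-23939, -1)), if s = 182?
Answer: Rational(14880, 23939) ≈ 0.62158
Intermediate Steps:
Function('n')(g) = Mul(2, g, Add(182, g)) (Function('n')(g) = Mul(Add(g, g), Add(g, 182)) = Mul(Mul(2, g), Add(182, g)) = Mul(2, g, Add(182, g)))
Mul(Function('n')(-62), Pow(-23939, -1)) = Mul(Mul(2, -62, Add(182, -62)), Pow(-23939, -1)) = Mul(Mul(2, -62, 120), Rational(-1, 23939)) = Mul(-14880, Rational(-1, 23939)) = Rational(14880, 23939)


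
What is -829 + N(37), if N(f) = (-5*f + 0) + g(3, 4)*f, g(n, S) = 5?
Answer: -829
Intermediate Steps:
N(f) = 0 (N(f) = (-5*f + 0) + 5*f = -5*f + 5*f = 0)
-829 + N(37) = -829 + 0 = -829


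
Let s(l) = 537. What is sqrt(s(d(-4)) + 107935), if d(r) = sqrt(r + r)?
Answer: 2*sqrt(27118) ≈ 329.35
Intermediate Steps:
d(r) = sqrt(2)*sqrt(r) (d(r) = sqrt(2*r) = sqrt(2)*sqrt(r))
sqrt(s(d(-4)) + 107935) = sqrt(537 + 107935) = sqrt(108472) = 2*sqrt(27118)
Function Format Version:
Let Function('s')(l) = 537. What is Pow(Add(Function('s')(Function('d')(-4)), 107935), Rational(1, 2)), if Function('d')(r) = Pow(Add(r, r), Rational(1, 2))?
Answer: Mul(2, Pow(27118, Rational(1, 2))) ≈ 329.35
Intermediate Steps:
Function('d')(r) = Mul(Pow(2, Rational(1, 2)), Pow(r, Rational(1, 2))) (Function('d')(r) = Pow(Mul(2, r), Rational(1, 2)) = Mul(Pow(2, Rational(1, 2)), Pow(r, Rational(1, 2))))
Pow(Add(Function('s')(Function('d')(-4)), 107935), Rational(1, 2)) = Pow(Add(537, 107935), Rational(1, 2)) = Pow(108472, Rational(1, 2)) = Mul(2, Pow(27118, Rational(1, 2)))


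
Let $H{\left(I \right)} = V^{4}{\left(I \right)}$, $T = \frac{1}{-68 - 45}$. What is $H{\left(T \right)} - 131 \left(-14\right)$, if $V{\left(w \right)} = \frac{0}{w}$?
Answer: $1834$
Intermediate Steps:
$V{\left(w \right)} = 0$
$T = - \frac{1}{113}$ ($T = \frac{1}{-113} = - \frac{1}{113} \approx -0.0088496$)
$H{\left(I \right)} = 0$ ($H{\left(I \right)} = 0^{4} = 0$)
$H{\left(T \right)} - 131 \left(-14\right) = 0 - 131 \left(-14\right) = 0 - -1834 = 0 + 1834 = 1834$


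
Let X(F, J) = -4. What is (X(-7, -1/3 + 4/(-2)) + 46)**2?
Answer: 1764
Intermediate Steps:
(X(-7, -1/3 + 4/(-2)) + 46)**2 = (-4 + 46)**2 = 42**2 = 1764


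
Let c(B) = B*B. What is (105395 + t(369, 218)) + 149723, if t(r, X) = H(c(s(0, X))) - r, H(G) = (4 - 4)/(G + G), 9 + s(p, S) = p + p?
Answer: 254749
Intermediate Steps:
s(p, S) = -9 + 2*p (s(p, S) = -9 + (p + p) = -9 + 2*p)
c(B) = B²
H(G) = 0 (H(G) = 0/((2*G)) = 0*(1/(2*G)) = 0)
t(r, X) = -r (t(r, X) = 0 - r = -r)
(105395 + t(369, 218)) + 149723 = (105395 - 1*369) + 149723 = (105395 - 369) + 149723 = 105026 + 149723 = 254749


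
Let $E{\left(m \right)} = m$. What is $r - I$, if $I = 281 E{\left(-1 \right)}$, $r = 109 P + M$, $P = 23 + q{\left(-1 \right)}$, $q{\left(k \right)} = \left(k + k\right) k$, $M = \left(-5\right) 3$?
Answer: $2991$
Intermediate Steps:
$M = -15$
$q{\left(k \right)} = 2 k^{2}$ ($q{\left(k \right)} = 2 k k = 2 k^{2}$)
$P = 25$ ($P = 23 + 2 \left(-1\right)^{2} = 23 + 2 \cdot 1 = 23 + 2 = 25$)
$r = 2710$ ($r = 109 \cdot 25 - 15 = 2725 - 15 = 2710$)
$I = -281$ ($I = 281 \left(-1\right) = -281$)
$r - I = 2710 - -281 = 2710 + 281 = 2991$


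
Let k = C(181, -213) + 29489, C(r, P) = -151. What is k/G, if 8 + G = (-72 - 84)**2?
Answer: 14669/12164 ≈ 1.2059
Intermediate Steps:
G = 24328 (G = -8 + (-72 - 84)**2 = -8 + (-156)**2 = -8 + 24336 = 24328)
k = 29338 (k = -151 + 29489 = 29338)
k/G = 29338/24328 = 29338*(1/24328) = 14669/12164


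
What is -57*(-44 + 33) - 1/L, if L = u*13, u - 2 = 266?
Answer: 2184467/3484 ≈ 627.00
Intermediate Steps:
u = 268 (u = 2 + 266 = 268)
L = 3484 (L = 268*13 = 3484)
-57*(-44 + 33) - 1/L = -57*(-44 + 33) - 1/3484 = -57*(-11) - 1*1/3484 = 627 - 1/3484 = 2184467/3484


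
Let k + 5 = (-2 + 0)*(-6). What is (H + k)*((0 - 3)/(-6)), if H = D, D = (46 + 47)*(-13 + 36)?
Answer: 1073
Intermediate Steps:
k = 7 (k = -5 + (-2 + 0)*(-6) = -5 - 2*(-6) = -5 + 12 = 7)
D = 2139 (D = 93*23 = 2139)
H = 2139
(H + k)*((0 - 3)/(-6)) = (2139 + 7)*((0 - 3)/(-6)) = 2146*(-3*(-⅙)) = 2146*(½) = 1073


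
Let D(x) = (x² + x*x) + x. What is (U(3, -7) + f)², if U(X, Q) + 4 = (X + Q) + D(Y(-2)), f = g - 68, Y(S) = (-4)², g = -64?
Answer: 150544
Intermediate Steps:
Y(S) = 16
D(x) = x + 2*x² (D(x) = (x² + x²) + x = 2*x² + x = x + 2*x²)
f = -132 (f = -64 - 68 = -132)
U(X, Q) = 524 + Q + X (U(X, Q) = -4 + ((X + Q) + 16*(1 + 2*16)) = -4 + ((Q + X) + 16*(1 + 32)) = -4 + ((Q + X) + 16*33) = -4 + ((Q + X) + 528) = -4 + (528 + Q + X) = 524 + Q + X)
(U(3, -7) + f)² = ((524 - 7 + 3) - 132)² = (520 - 132)² = 388² = 150544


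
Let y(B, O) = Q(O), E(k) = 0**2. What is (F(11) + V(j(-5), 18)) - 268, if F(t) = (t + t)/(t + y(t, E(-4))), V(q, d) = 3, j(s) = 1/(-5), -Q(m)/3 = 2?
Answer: -1303/5 ≈ -260.60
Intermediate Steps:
E(k) = 0
Q(m) = -6 (Q(m) = -3*2 = -6)
j(s) = -1/5
y(B, O) = -6
F(t) = 2*t/(-6 + t) (F(t) = (t + t)/(t - 6) = (2*t)/(-6 + t) = 2*t/(-6 + t))
(F(11) + V(j(-5), 18)) - 268 = (2*11/(-6 + 11) + 3) - 268 = (2*11/5 + 3) - 268 = (2*11*(1/5) + 3) - 268 = (22/5 + 3) - 268 = 37/5 - 268 = -1303/5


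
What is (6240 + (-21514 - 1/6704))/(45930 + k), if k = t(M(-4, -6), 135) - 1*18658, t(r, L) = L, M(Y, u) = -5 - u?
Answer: -102396897/183736528 ≈ -0.55730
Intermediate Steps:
k = -18523 (k = 135 - 1*18658 = 135 - 18658 = -18523)
(6240 + (-21514 - 1/6704))/(45930 + k) = (6240 + (-21514 - 1/6704))/(45930 - 18523) = (6240 + (-21514 - 1*1/6704))/27407 = (6240 + (-21514 - 1/6704))*(1/27407) = (6240 - 144229857/6704)*(1/27407) = -102396897/6704*1/27407 = -102396897/183736528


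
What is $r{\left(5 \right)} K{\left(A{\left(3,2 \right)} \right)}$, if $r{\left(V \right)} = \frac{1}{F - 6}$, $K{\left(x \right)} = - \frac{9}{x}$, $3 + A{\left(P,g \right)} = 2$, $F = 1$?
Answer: $- \frac{9}{5} \approx -1.8$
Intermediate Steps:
$A{\left(P,g \right)} = -1$ ($A{\left(P,g \right)} = -3 + 2 = -1$)
$r{\left(V \right)} = - \frac{1}{5}$ ($r{\left(V \right)} = \frac{1}{1 - 6} = \frac{1}{-5} = - \frac{1}{5}$)
$r{\left(5 \right)} K{\left(A{\left(3,2 \right)} \right)} = - \frac{\left(-9\right) \frac{1}{-1}}{5} = - \frac{\left(-9\right) \left(-1\right)}{5} = \left(- \frac{1}{5}\right) 9 = - \frac{9}{5}$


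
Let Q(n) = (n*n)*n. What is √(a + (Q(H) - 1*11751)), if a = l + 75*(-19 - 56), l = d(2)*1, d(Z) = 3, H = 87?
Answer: √641130 ≈ 800.71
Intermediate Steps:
Q(n) = n³ (Q(n) = n²*n = n³)
l = 3 (l = 3*1 = 3)
a = -5622 (a = 3 + 75*(-19 - 56) = 3 + 75*(-75) = 3 - 5625 = -5622)
√(a + (Q(H) - 1*11751)) = √(-5622 + (87³ - 1*11751)) = √(-5622 + (658503 - 11751)) = √(-5622 + 646752) = √641130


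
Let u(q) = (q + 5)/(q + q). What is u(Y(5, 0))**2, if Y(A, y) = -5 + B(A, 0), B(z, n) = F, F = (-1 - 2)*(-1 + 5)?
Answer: 36/289 ≈ 0.12457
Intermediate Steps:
F = -12 (F = -3*4 = -12)
B(z, n) = -12
Y(A, y) = -17 (Y(A, y) = -5 - 12 = -17)
u(q) = (5 + q)/(2*q) (u(q) = (5 + q)/((2*q)) = (5 + q)*(1/(2*q)) = (5 + q)/(2*q))
u(Y(5, 0))**2 = ((1/2)*(5 - 17)/(-17))**2 = ((1/2)*(-1/17)*(-12))**2 = (6/17)**2 = 36/289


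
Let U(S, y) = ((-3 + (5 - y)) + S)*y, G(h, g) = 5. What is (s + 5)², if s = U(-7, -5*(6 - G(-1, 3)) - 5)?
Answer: 2025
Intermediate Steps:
U(S, y) = y*(2 + S - y) (U(S, y) = ((2 - y) + S)*y = (2 + S - y)*y = y*(2 + S - y))
s = -50 (s = (-5*(6 - 1*5) - 5)*(2 - 7 - (-5*(6 - 1*5) - 5)) = (-5*(6 - 5) - 5)*(2 - 7 - (-5*(6 - 5) - 5)) = (-5*1 - 5)*(2 - 7 - (-5*1 - 5)) = (-5 - 5)*(2 - 7 - (-5 - 5)) = -10*(2 - 7 - 1*(-10)) = -10*(2 - 7 + 10) = -10*5 = -50)
(s + 5)² = (-50 + 5)² = (-45)² = 2025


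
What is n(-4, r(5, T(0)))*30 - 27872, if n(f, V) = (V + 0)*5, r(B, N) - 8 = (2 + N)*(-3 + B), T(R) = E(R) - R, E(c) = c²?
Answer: -26072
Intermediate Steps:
T(R) = R² - R
r(B, N) = 8 + (-3 + B)*(2 + N) (r(B, N) = 8 + (2 + N)*(-3 + B) = 8 + (-3 + B)*(2 + N))
n(f, V) = 5*V (n(f, V) = V*5 = 5*V)
n(-4, r(5, T(0)))*30 - 27872 = (5*(2 - 0*(-1 + 0) + 2*5 + 5*(0*(-1 + 0))))*30 - 27872 = (5*(2 - 0*(-1) + 10 + 5*(0*(-1))))*30 - 27872 = (5*(2 - 3*0 + 10 + 5*0))*30 - 27872 = (5*(2 + 0 + 10 + 0))*30 - 27872 = (5*12)*30 - 27872 = 60*30 - 27872 = 1800 - 27872 = -26072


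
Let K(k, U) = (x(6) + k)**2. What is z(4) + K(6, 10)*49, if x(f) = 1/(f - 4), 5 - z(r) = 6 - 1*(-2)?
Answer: 8269/4 ≈ 2067.3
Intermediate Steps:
z(r) = -3 (z(r) = 5 - (6 - 1*(-2)) = 5 - (6 + 2) = 5 - 1*8 = 5 - 8 = -3)
x(f) = 1/(-4 + f)
K(k, U) = (1/2 + k)**2 (K(k, U) = (1/(-4 + 6) + k)**2 = (1/2 + k)**2)
z(4) + K(6, 10)*49 = -3 + ((1 + 2*6)**2/4)*49 = -3 + ((1 + 12)**2/4)*49 = -3 + ((1/4)*13**2)*49 = -3 + ((1/4)*169)*49 = -3 + (169/4)*49 = -3 + 8281/4 = 8269/4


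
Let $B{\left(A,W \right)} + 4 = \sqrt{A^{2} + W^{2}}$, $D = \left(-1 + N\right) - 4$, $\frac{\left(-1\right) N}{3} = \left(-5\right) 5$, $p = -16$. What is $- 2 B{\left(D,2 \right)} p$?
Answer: $-128 + 64 \sqrt{1226} \approx 2112.9$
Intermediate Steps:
$N = 75$ ($N = - 3 \left(\left(-5\right) 5\right) = \left(-3\right) \left(-25\right) = 75$)
$D = 70$ ($D = \left(-1 + 75\right) - 4 = 74 - 4 = 70$)
$B{\left(A,W \right)} = -4 + \sqrt{A^{2} + W^{2}}$
$- 2 B{\left(D,2 \right)} p = - 2 \left(-4 + \sqrt{70^{2} + 2^{2}}\right) \left(-16\right) = - 2 \left(-4 + \sqrt{4900 + 4}\right) \left(-16\right) = - 2 \left(-4 + \sqrt{4904}\right) \left(-16\right) = - 2 \left(-4 + 2 \sqrt{1226}\right) \left(-16\right) = \left(8 - 4 \sqrt{1226}\right) \left(-16\right) = -128 + 64 \sqrt{1226}$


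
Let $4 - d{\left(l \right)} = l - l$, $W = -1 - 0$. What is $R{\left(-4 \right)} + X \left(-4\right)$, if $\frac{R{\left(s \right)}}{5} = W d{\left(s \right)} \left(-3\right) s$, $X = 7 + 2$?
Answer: $-276$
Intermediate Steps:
$W = -1$ ($W = -1 + 0 = -1$)
$d{\left(l \right)} = 4$ ($d{\left(l \right)} = 4 - \left(l - l\right) = 4 - 0 = 4 + 0 = 4$)
$X = 9$
$R{\left(s \right)} = 60 s$ ($R{\left(s \right)} = 5 \left(-1\right) 4 \left(-3\right) s = 5 \left(-4\right) \left(-3\right) s = 5 \cdot 12 s = 60 s$)
$R{\left(-4 \right)} + X \left(-4\right) = 60 \left(-4\right) + 9 \left(-4\right) = -240 - 36 = -276$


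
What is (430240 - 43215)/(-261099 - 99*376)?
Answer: -387025/298323 ≈ -1.2973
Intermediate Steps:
(430240 - 43215)/(-261099 - 99*376) = 387025/(-261099 - 37224) = 387025/(-298323) = 387025*(-1/298323) = -387025/298323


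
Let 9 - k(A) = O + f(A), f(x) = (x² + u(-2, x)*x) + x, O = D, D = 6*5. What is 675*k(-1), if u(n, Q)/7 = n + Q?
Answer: -28350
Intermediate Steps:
u(n, Q) = 7*Q + 7*n (u(n, Q) = 7*(n + Q) = 7*(Q + n) = 7*Q + 7*n)
D = 30
O = 30
f(x) = x + x² + x*(-14 + 7*x) (f(x) = (x² + (7*x + 7*(-2))*x) + x = (x² + (7*x - 14)*x) + x = (x² + (-14 + 7*x)*x) + x = (x² + x*(-14 + 7*x)) + x = x + x² + x*(-14 + 7*x))
k(A) = -21 - A*(-13 + 8*A) (k(A) = 9 - (30 + A*(-13 + 8*A)) = 9 + (-30 - A*(-13 + 8*A)) = -21 - A*(-13 + 8*A))
675*k(-1) = 675*(-21 - 1*(-1)*(-13 + 8*(-1))) = 675*(-21 - 1*(-1)*(-13 - 8)) = 675*(-21 - 1*(-1)*(-21)) = 675*(-21 - 21) = 675*(-42) = -28350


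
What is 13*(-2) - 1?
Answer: -27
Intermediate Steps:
13*(-2) - 1 = -26 - 1 = -27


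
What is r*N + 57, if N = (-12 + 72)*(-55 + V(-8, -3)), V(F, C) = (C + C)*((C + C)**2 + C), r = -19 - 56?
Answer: 1138557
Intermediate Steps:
r = -75
V(F, C) = 2*C*(C + 4*C**2) (V(F, C) = (2*C)*((2*C)**2 + C) = (2*C)*(4*C**2 + C) = (2*C)*(C + 4*C**2) = 2*C*(C + 4*C**2))
N = -15180 (N = (-12 + 72)*(-55 + (-3)**2*(2 + 8*(-3))) = 60*(-55 + 9*(2 - 24)) = 60*(-55 + 9*(-22)) = 60*(-55 - 198) = 60*(-253) = -15180)
r*N + 57 = -75*(-15180) + 57 = 1138500 + 57 = 1138557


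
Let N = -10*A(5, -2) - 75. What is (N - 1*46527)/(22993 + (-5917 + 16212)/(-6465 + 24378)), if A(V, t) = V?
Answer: -208919319/102970976 ≈ -2.0289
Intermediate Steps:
N = -125 (N = -10*5 - 75 = -50 - 75 = -125)
(N - 1*46527)/(22993 + (-5917 + 16212)/(-6465 + 24378)) = (-125 - 1*46527)/(22993 + (-5917 + 16212)/(-6465 + 24378)) = (-125 - 46527)/(22993 + 10295/17913) = -46652/(22993 + 10295*(1/17913)) = -46652/(22993 + 10295/17913) = -46652/411883904/17913 = -46652*17913/411883904 = -208919319/102970976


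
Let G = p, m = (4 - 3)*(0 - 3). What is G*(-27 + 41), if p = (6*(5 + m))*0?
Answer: 0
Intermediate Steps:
m = -3 (m = 1*(-3) = -3)
p = 0 (p = (6*(5 - 3))*0 = (6*2)*0 = 12*0 = 0)
G = 0
G*(-27 + 41) = 0*(-27 + 41) = 0*14 = 0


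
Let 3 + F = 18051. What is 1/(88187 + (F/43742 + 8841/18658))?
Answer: 408069118/35986753040369 ≈ 1.1339e-5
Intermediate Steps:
F = 18048 (F = -3 + 18051 = 18048)
1/(88187 + (F/43742 + 8841/18658)) = 1/(88187 + (18048/43742 + 8841/18658)) = 1/(88187 + (18048*(1/43742) + 8841*(1/18658))) = 1/(88187 + (9024/21871 + 8841/18658)) = 1/(88187 + 361731303/408069118) = 1/(35986753040369/408069118) = 408069118/35986753040369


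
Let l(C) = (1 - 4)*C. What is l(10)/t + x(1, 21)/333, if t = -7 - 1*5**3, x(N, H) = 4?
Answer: 1753/7326 ≈ 0.23928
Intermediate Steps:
l(C) = -3*C
t = -132 (t = -7 - 1*125 = -7 - 125 = -132)
l(10)/t + x(1, 21)/333 = -3*10/(-132) + 4/333 = -30*(-1/132) + 4*(1/333) = 5/22 + 4/333 = 1753/7326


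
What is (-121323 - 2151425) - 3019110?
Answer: -5291858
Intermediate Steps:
(-121323 - 2151425) - 3019110 = -2272748 - 3019110 = -5291858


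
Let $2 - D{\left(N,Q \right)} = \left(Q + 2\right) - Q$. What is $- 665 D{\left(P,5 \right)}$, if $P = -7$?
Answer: $0$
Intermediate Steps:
$D{\left(N,Q \right)} = 0$ ($D{\left(N,Q \right)} = 2 - \left(\left(Q + 2\right) - Q\right) = 2 - \left(\left(2 + Q\right) - Q\right) = 2 - 2 = 0$)
$- 665 D{\left(P,5 \right)} = \left(-665\right) 0 = 0$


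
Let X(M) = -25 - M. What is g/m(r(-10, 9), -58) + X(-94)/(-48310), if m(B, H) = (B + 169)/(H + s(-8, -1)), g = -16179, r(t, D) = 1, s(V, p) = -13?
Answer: 2774706003/410635 ≈ 6757.1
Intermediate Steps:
m(B, H) = (169 + B)/(-13 + H) (m(B, H) = (B + 169)/(H - 13) = (169 + B)/(-13 + H))
g/m(r(-10, 9), -58) + X(-94)/(-48310) = -16179*(-13 - 58)/(169 + 1) + (-25 - 1*(-94))/(-48310) = -16179/(170/(-71)) + (-25 + 94)*(-1/48310) = -16179/((-1/71*170)) + 69*(-1/48310) = -16179/(-170/71) - 69/48310 = -16179*(-71/170) - 69/48310 = 1148709/170 - 69/48310 = 2774706003/410635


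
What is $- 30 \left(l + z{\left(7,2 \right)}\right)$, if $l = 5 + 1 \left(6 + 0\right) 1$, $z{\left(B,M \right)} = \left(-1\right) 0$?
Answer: $-330$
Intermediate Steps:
$z{\left(B,M \right)} = 0$
$l = 11$ ($l = 5 + 1 \cdot 6 \cdot 1 = 5 + 6 \cdot 1 = 5 + 6 = 11$)
$- 30 \left(l + z{\left(7,2 \right)}\right) = - 30 \left(11 + 0\right) = - 30 \cdot 11 = \left(-1\right) 330 = -330$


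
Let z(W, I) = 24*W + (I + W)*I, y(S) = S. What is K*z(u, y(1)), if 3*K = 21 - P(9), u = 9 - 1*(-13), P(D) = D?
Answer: 2204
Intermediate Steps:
u = 22 (u = 9 + 13 = 22)
z(W, I) = 24*W + I*(I + W)
K = 4 (K = (21 - 1*9)/3 = (21 - 9)/3 = (1/3)*12 = 4)
K*z(u, y(1)) = 4*(1**2 + 24*22 + 1*22) = 4*(1 + 528 + 22) = 4*551 = 2204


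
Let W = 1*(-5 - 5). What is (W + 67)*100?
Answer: 5700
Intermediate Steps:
W = -10 (W = 1*(-10) = -10)
(W + 67)*100 = (-10 + 67)*100 = 57*100 = 5700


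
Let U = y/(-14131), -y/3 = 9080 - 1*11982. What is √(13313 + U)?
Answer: √2658285523907/14131 ≈ 115.38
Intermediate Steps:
y = 8706 (y = -3*(9080 - 1*11982) = -3*(9080 - 11982) = -3*(-2902) = 8706)
U = -8706/14131 (U = 8706/(-14131) = 8706*(-1/14131) = -8706/14131 ≈ -0.61609)
√(13313 + U) = √(13313 - 8706/14131) = √(188117297/14131) = √2658285523907/14131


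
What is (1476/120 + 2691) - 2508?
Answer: 1953/10 ≈ 195.30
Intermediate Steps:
(1476/120 + 2691) - 2508 = (1476*(1/120) + 2691) - 2508 = (123/10 + 2691) - 2508 = 27033/10 - 2508 = 1953/10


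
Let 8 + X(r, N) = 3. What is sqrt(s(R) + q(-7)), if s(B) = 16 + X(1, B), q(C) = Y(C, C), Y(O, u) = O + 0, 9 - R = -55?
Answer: 2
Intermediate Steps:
R = 64 (R = 9 - 1*(-55) = 9 + 55 = 64)
Y(O, u) = O
q(C) = C
X(r, N) = -5 (X(r, N) = -8 + 3 = -5)
s(B) = 11 (s(B) = 16 - 5 = 11)
sqrt(s(R) + q(-7)) = sqrt(11 - 7) = sqrt(4) = 2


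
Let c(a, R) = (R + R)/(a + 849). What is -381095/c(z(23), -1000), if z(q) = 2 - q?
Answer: 15777333/100 ≈ 1.5777e+5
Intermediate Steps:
c(a, R) = 2*R/(849 + a) (c(a, R) = (2*R)/(849 + a) = 2*R/(849 + a))
-381095/c(z(23), -1000) = -381095/(2*(-1000)/(849 + (2 - 1*23))) = -381095/(2*(-1000)/(849 + (2 - 23))) = -381095/(2*(-1000)/(849 - 21)) = -381095/(2*(-1000)/828) = -381095/(2*(-1000)*(1/828)) = -381095/(-500/207) = -381095*(-207/500) = 15777333/100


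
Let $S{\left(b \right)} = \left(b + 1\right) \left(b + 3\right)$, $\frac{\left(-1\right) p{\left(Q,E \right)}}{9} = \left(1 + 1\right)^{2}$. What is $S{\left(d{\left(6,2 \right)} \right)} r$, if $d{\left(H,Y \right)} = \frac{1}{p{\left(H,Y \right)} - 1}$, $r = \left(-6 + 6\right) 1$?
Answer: $0$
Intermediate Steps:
$r = 0$ ($r = 0 \cdot 1 = 0$)
$p{\left(Q,E \right)} = -36$ ($p{\left(Q,E \right)} = - 9 \left(1 + 1\right)^{2} = - 9 \cdot 2^{2} = \left(-9\right) 4 = -36$)
$d{\left(H,Y \right)} = - \frac{1}{37}$ ($d{\left(H,Y \right)} = \frac{1}{-36 - 1} = \frac{1}{-37} = - \frac{1}{37}$)
$S{\left(b \right)} = \left(1 + b\right) \left(3 + b\right)$
$S{\left(d{\left(6,2 \right)} \right)} r = \left(3 + \left(- \frac{1}{37}\right)^{2} + 4 \left(- \frac{1}{37}\right)\right) 0 = \left(3 + \frac{1}{1369} - \frac{4}{37}\right) 0 = \frac{3960}{1369} \cdot 0 = 0$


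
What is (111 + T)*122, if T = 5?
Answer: 14152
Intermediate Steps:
(111 + T)*122 = (111 + 5)*122 = 116*122 = 14152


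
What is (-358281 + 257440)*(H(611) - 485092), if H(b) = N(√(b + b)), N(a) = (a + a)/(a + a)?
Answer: 48917061531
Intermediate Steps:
N(a) = 1 (N(a) = (2*a)/((2*a)) = (2*a)*(1/(2*a)) = 1)
H(b) = 1
(-358281 + 257440)*(H(611) - 485092) = (-358281 + 257440)*(1 - 485092) = -100841*(-485091) = 48917061531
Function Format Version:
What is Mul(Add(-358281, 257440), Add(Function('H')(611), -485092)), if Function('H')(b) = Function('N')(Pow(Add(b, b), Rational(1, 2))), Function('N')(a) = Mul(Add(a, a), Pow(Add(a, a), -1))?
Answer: 48917061531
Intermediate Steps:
Function('N')(a) = 1 (Function('N')(a) = Mul(Mul(2, a), Pow(Mul(2, a), -1)) = Mul(Mul(2, a), Mul(Rational(1, 2), Pow(a, -1))) = 1)
Function('H')(b) = 1
Mul(Add(-358281, 257440), Add(Function('H')(611), -485092)) = Mul(Add(-358281, 257440), Add(1, -485092)) = Mul(-100841, -485091) = 48917061531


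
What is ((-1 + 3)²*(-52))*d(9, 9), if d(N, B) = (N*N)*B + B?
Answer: -153504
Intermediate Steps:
d(N, B) = B + B*N² (d(N, B) = N²*B + B = B*N² + B = B + B*N²)
((-1 + 3)²*(-52))*d(9, 9) = ((-1 + 3)²*(-52))*(9*(1 + 9²)) = (2²*(-52))*(9*(1 + 81)) = (4*(-52))*(9*82) = -208*738 = -153504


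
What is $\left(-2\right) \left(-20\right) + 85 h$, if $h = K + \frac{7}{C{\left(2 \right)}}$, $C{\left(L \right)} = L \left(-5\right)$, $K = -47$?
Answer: $- \frac{8029}{2} \approx -4014.5$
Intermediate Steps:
$C{\left(L \right)} = - 5 L$
$h = - \frac{477}{10}$ ($h = -47 + \frac{7}{\left(-5\right) 2} = -47 + \frac{7}{-10} = -47 + 7 \left(- \frac{1}{10}\right) = -47 - \frac{7}{10} = - \frac{477}{10} \approx -47.7$)
$\left(-2\right) \left(-20\right) + 85 h = \left(-2\right) \left(-20\right) + 85 \left(- \frac{477}{10}\right) = 40 - \frac{8109}{2} = - \frac{8029}{2}$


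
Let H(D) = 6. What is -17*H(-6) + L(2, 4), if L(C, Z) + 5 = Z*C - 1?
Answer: -100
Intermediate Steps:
L(C, Z) = -6 + C*Z (L(C, Z) = -5 + (Z*C - 1) = -5 + (C*Z - 1) = -5 + (-1 + C*Z) = -6 + C*Z)
-17*H(-6) + L(2, 4) = -17*6 + (-6 + 2*4) = -102 + (-6 + 8) = -102 + 2 = -100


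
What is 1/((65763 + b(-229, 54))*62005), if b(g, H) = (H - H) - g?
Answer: 1/4091833960 ≈ 2.4439e-10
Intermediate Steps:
b(g, H) = -g (b(g, H) = 0 - g = -g)
1/((65763 + b(-229, 54))*62005) = 1/((65763 - 1*(-229))*62005) = (1/62005)/(65763 + 229) = (1/62005)/65992 = (1/65992)*(1/62005) = 1/4091833960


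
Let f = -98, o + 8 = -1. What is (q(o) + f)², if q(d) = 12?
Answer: 7396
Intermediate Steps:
o = -9 (o = -8 - 1 = -9)
(q(o) + f)² = (12 - 98)² = (-86)² = 7396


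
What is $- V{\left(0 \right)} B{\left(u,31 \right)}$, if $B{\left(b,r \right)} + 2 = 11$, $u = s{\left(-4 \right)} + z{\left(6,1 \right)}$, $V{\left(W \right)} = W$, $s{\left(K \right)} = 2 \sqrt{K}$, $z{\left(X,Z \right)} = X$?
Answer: $0$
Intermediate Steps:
$u = 6 + 4 i$ ($u = 2 \sqrt{-4} + 6 = 2 \cdot 2 i + 6 = 4 i + 6 = 6 + 4 i \approx 6.0 + 4.0 i$)
$B{\left(b,r \right)} = 9$ ($B{\left(b,r \right)} = -2 + 11 = 9$)
$- V{\left(0 \right)} B{\left(u,31 \right)} = - 0 \cdot 9 = \left(-1\right) 0 = 0$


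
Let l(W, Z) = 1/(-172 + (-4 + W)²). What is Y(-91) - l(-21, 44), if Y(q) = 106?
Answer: 48017/453 ≈ 106.00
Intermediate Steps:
Y(-91) - l(-21, 44) = 106 - 1/(-172 + (-4 - 21)²) = 106 - 1/(-172 + (-25)²) = 106 - 1/(-172 + 625) = 106 - 1/453 = 48017/453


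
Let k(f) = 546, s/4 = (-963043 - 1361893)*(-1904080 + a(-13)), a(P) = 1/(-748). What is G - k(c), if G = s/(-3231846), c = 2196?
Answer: -1655812178073734/302177601 ≈ -5.4796e+6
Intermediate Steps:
a(P) = -1/748
s = 3311294378207176/187 (s = 4*((-963043 - 1361893)*(-1904080 - 1/748)) = 4*(-2324936*(-1424251841/748)) = 4*(827823594551794/187) = 3311294378207176/187 ≈ 1.7707e+13)
G = -1655647189103588/302177601 (G = (3311294378207176/187)/(-3231846) = (3311294378207176/187)*(-1/3231846) = -1655647189103588/302177601 ≈ -5.4791e+6)
G - k(c) = -1655647189103588/302177601 - 1*546 = -1655647189103588/302177601 - 546 = -1655812178073734/302177601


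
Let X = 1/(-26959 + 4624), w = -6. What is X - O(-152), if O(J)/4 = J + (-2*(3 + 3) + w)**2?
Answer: -15366481/22335 ≈ -688.00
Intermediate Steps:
X = -1/22335 (X = 1/(-22335) = -1/22335 ≈ -4.4773e-5)
O(J) = 1296 + 4*J (O(J) = 4*(J + (-2*(3 + 3) - 6)**2) = 4*(J + (-2*6 - 6)**2) = 4*(J + (-12 - 6)**2) = 4*(J + (-18)**2) = 4*(J + 324) = 4*(324 + J) = 1296 + 4*J)
X - O(-152) = -1/22335 - (1296 + 4*(-152)) = -1/22335 - (1296 - 608) = -1/22335 - 1*688 = -1/22335 - 688 = -15366481/22335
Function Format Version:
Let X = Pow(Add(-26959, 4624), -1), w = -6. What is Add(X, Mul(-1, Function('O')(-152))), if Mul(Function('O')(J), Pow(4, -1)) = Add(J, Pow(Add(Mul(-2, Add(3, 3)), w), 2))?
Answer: Rational(-15366481, 22335) ≈ -688.00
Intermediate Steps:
X = Rational(-1, 22335) (X = Pow(-22335, -1) = Rational(-1, 22335) ≈ -4.4773e-5)
Function('O')(J) = Add(1296, Mul(4, J)) (Function('O')(J) = Mul(4, Add(J, Pow(Add(Mul(-2, Add(3, 3)), -6), 2))) = Mul(4, Add(J, Pow(Add(Mul(-2, 6), -6), 2))) = Mul(4, Add(J, Pow(Add(-12, -6), 2))) = Mul(4, Add(J, Pow(-18, 2))) = Mul(4, Add(J, 324)) = Mul(4, Add(324, J)) = Add(1296, Mul(4, J)))
Add(X, Mul(-1, Function('O')(-152))) = Add(Rational(-1, 22335), Mul(-1, Add(1296, Mul(4, -152)))) = Add(Rational(-1, 22335), Mul(-1, Add(1296, -608))) = Add(Rational(-1, 22335), Mul(-1, 688)) = Add(Rational(-1, 22335), -688) = Rational(-15366481, 22335)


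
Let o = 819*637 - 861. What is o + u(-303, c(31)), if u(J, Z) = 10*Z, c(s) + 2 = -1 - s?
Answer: 520502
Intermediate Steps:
c(s) = -3 - s (c(s) = -2 + (-1 - s) = -3 - s)
o = 520842 (o = 521703 - 861 = 520842)
o + u(-303, c(31)) = 520842 + 10*(-3 - 1*31) = 520842 + 10*(-3 - 31) = 520842 + 10*(-34) = 520842 - 340 = 520502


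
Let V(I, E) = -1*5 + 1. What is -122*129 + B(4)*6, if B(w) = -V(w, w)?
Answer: -15714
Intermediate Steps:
V(I, E) = -4 (V(I, E) = -5 + 1 = -4)
B(w) = 4 (B(w) = -1*(-4) = 4)
-122*129 + B(4)*6 = -122*129 + 4*6 = -15738 + 24 = -15714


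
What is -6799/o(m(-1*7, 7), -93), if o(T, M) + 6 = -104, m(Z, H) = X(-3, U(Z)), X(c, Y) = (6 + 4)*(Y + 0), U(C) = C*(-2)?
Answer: 6799/110 ≈ 61.809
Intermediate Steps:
U(C) = -2*C
X(c, Y) = 10*Y
m(Z, H) = -20*Z (m(Z, H) = 10*(-2*Z) = -20*Z)
o(T, M) = -110 (o(T, M) = -6 - 104 = -110)
-6799/o(m(-1*7, 7), -93) = -6799/(-110) = -6799*(-1/110) = 6799/110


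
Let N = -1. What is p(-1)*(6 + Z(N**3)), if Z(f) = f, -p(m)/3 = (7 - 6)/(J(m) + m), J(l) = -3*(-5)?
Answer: -15/14 ≈ -1.0714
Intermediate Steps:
J(l) = 15
p(m) = -3/(15 + m) (p(m) = -3*(7 - 6)/(15 + m) = -3/(15 + m))
p(-1)*(6 + Z(N**3)) = (-3/(15 - 1))*(6 + (-1)**3) = (-3/14)*(6 - 1) = -3*1/14*5 = -3/14*5 = -15/14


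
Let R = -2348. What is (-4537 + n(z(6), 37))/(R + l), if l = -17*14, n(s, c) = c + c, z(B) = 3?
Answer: 4463/2586 ≈ 1.7258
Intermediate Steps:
n(s, c) = 2*c
l = -238
(-4537 + n(z(6), 37))/(R + l) = (-4537 + 2*37)/(-2348 - 238) = (-4537 + 74)/(-2586) = -4463*(-1/2586) = 4463/2586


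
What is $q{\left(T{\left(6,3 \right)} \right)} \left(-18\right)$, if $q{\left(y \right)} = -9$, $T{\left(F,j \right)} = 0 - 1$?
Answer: $162$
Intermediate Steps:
$T{\left(F,j \right)} = -1$ ($T{\left(F,j \right)} = 0 - 1 = -1$)
$q{\left(T{\left(6,3 \right)} \right)} \left(-18\right) = \left(-9\right) \left(-18\right) = 162$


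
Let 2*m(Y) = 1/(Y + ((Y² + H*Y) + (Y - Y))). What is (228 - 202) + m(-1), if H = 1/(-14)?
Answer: 33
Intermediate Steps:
H = -1/14 ≈ -0.071429
m(Y) = 1/(2*(Y² + 13*Y/14)) (m(Y) = 1/(2*(Y + ((Y² - Y/14) + (Y - Y)))) = 1/(2*(Y + ((Y² - Y/14) + 0))) = 1/(2*(Y + (Y² - Y/14))) = 1/(2*(Y² + 13*Y/14)))
(228 - 202) + m(-1) = (228 - 202) + 7/(-1*(13 + 14*(-1))) = 26 + 7*(-1)/(13 - 14) = 26 + 7*(-1)/(-1) = 26 + 7*(-1)*(-1) = 26 + 7 = 33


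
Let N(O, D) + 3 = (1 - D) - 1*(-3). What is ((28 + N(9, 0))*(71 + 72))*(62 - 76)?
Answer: -58058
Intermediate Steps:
N(O, D) = 1 - D (N(O, D) = -3 + ((1 - D) - 1*(-3)) = -3 + ((1 - D) + 3) = -3 + (4 - D) = 1 - D)
((28 + N(9, 0))*(71 + 72))*(62 - 76) = ((28 + (1 - 1*0))*(71 + 72))*(62 - 76) = ((28 + (1 + 0))*143)*(-14) = ((28 + 1)*143)*(-14) = (29*143)*(-14) = 4147*(-14) = -58058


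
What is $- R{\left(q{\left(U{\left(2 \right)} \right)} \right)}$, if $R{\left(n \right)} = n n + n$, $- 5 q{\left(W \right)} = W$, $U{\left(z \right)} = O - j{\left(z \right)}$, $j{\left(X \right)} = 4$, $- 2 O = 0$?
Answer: $- \frac{36}{25} \approx -1.44$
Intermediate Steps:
$O = 0$ ($O = \left(- \frac{1}{2}\right) 0 = 0$)
$U{\left(z \right)} = -4$ ($U{\left(z \right)} = 0 - 4 = -4$)
$q{\left(W \right)} = - \frac{W}{5}$
$R{\left(n \right)} = n + n^{2}$ ($R{\left(n \right)} = n^{2} + n = n + n^{2}$)
$- R{\left(q{\left(U{\left(2 \right)} \right)} \right)} = - \left(- \frac{1}{5}\right) \left(-4\right) \left(1 - - \frac{4}{5}\right) = - \frac{4 \left(1 + \frac{4}{5}\right)}{5} = - \frac{4 \cdot 9}{5 \cdot 5} = \left(-1\right) \frac{36}{25} = - \frac{36}{25}$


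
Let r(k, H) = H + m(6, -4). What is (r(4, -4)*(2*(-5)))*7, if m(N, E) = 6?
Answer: -140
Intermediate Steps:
r(k, H) = 6 + H (r(k, H) = H + 6 = 6 + H)
(r(4, -4)*(2*(-5)))*7 = ((6 - 4)*(2*(-5)))*7 = (2*(-10))*7 = -20*7 = -140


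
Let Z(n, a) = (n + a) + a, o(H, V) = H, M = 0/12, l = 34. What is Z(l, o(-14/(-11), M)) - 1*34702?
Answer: -381320/11 ≈ -34665.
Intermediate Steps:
M = 0 (M = 0*(1/12) = 0)
Z(n, a) = n + 2*a (Z(n, a) = (a + n) + a = n + 2*a)
Z(l, o(-14/(-11), M)) - 1*34702 = (34 + 2*(-14/(-11))) - 1*34702 = (34 + 2*(-14*(-1/11))) - 34702 = (34 + 2*(14/11)) - 34702 = (34 + 28/11) - 34702 = 402/11 - 34702 = -381320/11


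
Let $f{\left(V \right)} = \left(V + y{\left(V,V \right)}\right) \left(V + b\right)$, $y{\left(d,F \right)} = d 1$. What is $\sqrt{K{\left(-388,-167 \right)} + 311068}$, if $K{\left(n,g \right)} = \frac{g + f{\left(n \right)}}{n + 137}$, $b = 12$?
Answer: $\frac{\sqrt{19524401209}}{251} \approx 556.69$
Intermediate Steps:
$y{\left(d,F \right)} = d$
$f{\left(V \right)} = 2 V \left(12 + V\right)$ ($f{\left(V \right)} = \left(V + V\right) \left(V + 12\right) = 2 V \left(12 + V\right)$)
$K{\left(n,g \right)} = \frac{g + 2 n \left(12 + n\right)}{137 + n}$ ($K{\left(n,g \right)} = \frac{g + 2 n \left(12 + n\right)}{n + 137} = \frac{g + 2 n \left(12 + n\right)}{137 + n}$)
$\sqrt{K{\left(-388,-167 \right)} + 311068} = \sqrt{\frac{-167 + 2 \left(-388\right)^{2} + 24 \left(-388\right)}{137 - 388} + 311068} = \sqrt{\frac{-167 + 2 \cdot 150544 - 9312}{-251} + 311068} = \sqrt{- \frac{-167 + 301088 - 9312}{251} + 311068} = \sqrt{\left(- \frac{1}{251}\right) 291609 + 311068} = \sqrt{- \frac{291609}{251} + 311068} = \sqrt{\frac{77786459}{251}} = \frac{\sqrt{19524401209}}{251}$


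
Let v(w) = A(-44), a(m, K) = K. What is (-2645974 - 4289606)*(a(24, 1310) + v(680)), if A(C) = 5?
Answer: -9120287700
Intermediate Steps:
v(w) = 5
(-2645974 - 4289606)*(a(24, 1310) + v(680)) = (-2645974 - 4289606)*(1310 + 5) = -6935580*1315 = -9120287700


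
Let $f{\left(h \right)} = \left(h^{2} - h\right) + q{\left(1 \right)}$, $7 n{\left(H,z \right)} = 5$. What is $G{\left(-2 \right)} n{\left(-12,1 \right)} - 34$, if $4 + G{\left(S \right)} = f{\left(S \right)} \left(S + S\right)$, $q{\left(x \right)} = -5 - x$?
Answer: $- \frac{258}{7} \approx -36.857$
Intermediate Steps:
$n{\left(H,z \right)} = \frac{5}{7}$ ($n{\left(H,z \right)} = \frac{1}{7} \cdot 5 = \frac{5}{7}$)
$f{\left(h \right)} = -6 + h^{2} - h$ ($f{\left(h \right)} = \left(h^{2} - h\right) - 6 = -6 + h^{2} - h$)
$G{\left(S \right)} = -4 + 2 S \left(-6 + S^{2} - S\right)$ ($G{\left(S \right)} = -4 + \left(-6 + S^{2} - S\right) \left(S + S\right) = -4 + \left(-6 + S^{2} - S\right) 2 S = -4 + 2 S \left(-6 + S^{2} - S\right)$)
$G{\left(-2 \right)} n{\left(-12,1 \right)} - 34 = \left(-4 - - 4 \left(6 - 2 - \left(-2\right)^{2}\right)\right) \frac{5}{7} - 34 = \left(-4 - - 4 \left(6 - 2 - 4\right)\right) \frac{5}{7} - 34 = \left(-4 - \left(-4\right) 0\right) \frac{5}{7} - 34 = \left(-4 + 0\right) \frac{5}{7} - 34 = \left(-4\right) \frac{5}{7} - 34 = - \frac{20}{7} - 34 = - \frac{258}{7}$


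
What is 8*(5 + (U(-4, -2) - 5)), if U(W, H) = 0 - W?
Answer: 32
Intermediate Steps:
U(W, H) = -W
8*(5 + (U(-4, -2) - 5)) = 8*(5 + (-1*(-4) - 5)) = 8*(5 + (4 - 5)) = 8*(5 - 1) = 8*4 = 32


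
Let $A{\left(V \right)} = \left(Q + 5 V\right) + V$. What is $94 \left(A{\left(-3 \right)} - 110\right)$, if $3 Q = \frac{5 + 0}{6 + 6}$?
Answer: $- \frac{216341}{18} \approx -12019.0$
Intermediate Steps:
$Q = \frac{5}{36}$ ($Q = \frac{\left(5 + 0\right) \frac{1}{6 + 6}}{3} = \frac{5 \cdot \frac{1}{12}}{3} = \frac{1}{3} \cdot \frac{5}{12} = \frac{5}{36} \approx 0.13889$)
$A{\left(V \right)} = \frac{5}{36} + 6 V$ ($A{\left(V \right)} = \left(\frac{5}{36} + 5 V\right) + V = \frac{5}{36} + 6 V$)
$94 \left(A{\left(-3 \right)} - 110\right) = 94 \left(\left(\frac{5}{36} + 6 \left(-3\right)\right) - 110\right) = 94 \left(\left(\frac{5}{36} - 18\right) - 110\right) = 94 \left(- \frac{643}{36} - 110\right) = 94 \left(- \frac{4603}{36}\right) = - \frac{216341}{18}$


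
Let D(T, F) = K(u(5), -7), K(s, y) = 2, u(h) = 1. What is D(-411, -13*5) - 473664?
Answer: -473662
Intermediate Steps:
D(T, F) = 2
D(-411, -13*5) - 473664 = 2 - 473664 = -473662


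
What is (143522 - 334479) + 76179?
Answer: -114778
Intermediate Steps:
(143522 - 334479) + 76179 = -190957 + 76179 = -114778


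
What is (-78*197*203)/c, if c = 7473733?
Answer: -3119298/7473733 ≈ -0.41737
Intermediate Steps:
(-78*197*203)/c = (-78*197*203)/7473733 = -15366*203*(1/7473733) = -3119298*1/7473733 = -3119298/7473733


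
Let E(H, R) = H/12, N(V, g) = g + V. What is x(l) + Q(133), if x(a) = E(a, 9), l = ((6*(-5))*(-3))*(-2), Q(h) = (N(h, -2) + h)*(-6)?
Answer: -1599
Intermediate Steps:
N(V, g) = V + g
Q(h) = 12 - 12*h (Q(h) = ((h - 2) + h)*(-6) = ((-2 + h) + h)*(-6) = (-2 + 2*h)*(-6) = 12 - 12*h)
E(H, R) = H/12 (E(H, R) = H*(1/12) = H/12)
l = -180 (l = -30*(-3)*(-2) = 90*(-2) = -180)
x(a) = a/12
x(l) + Q(133) = (1/12)*(-180) + (12 - 12*133) = -15 + (12 - 1596) = -15 - 1584 = -1599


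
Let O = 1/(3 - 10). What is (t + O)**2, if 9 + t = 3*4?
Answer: 400/49 ≈ 8.1633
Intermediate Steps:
t = 3 (t = -9 + 3*4 = -9 + 12 = 3)
O = -1/7 (O = 1/(-7) = -1/7 ≈ -0.14286)
(t + O)**2 = (3 - 1/7)**2 = (20/7)**2 = 400/49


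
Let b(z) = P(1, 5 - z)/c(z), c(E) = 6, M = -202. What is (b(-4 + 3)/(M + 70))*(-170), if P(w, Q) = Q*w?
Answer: 85/66 ≈ 1.2879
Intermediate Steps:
b(z) = ⅚ - z/6 (b(z) = ((5 - z)*1)/6 = (5 - z)*(⅙) = ⅚ - z/6)
(b(-4 + 3)/(M + 70))*(-170) = ((⅚ - (-4 + 3)/6)/(-202 + 70))*(-170) = ((⅚ - ⅙*(-1))/(-132))*(-170) = ((⅚ + ⅙)*(-1/132))*(-170) = (1*(-1/132))*(-170) = -1/132*(-170) = 85/66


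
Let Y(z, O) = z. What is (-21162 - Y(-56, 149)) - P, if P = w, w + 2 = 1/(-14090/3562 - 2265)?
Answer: -85281473259/4041010 ≈ -21104.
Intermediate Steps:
w = -8083801/4041010 (w = -2 + 1/(-14090/3562 - 2265) = -2 + 1/(-14090*1/3562 - 2265) = -2 + 1/(-7045/1781 - 2265) = -2 + 1/(-4041010/1781) = -2 - 1781/4041010 = -8083801/4041010 ≈ -2.0004)
P = -8083801/4041010 ≈ -2.0004
(-21162 - Y(-56, 149)) - P = (-21162 - 1*(-56)) - 1*(-8083801/4041010) = (-21162 + 56) + 8083801/4041010 = -21106 + 8083801/4041010 = -85281473259/4041010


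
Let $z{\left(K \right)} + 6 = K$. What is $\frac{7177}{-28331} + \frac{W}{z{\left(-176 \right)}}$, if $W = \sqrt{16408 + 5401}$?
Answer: $- \frac{7177}{28331} - \frac{\sqrt{21809}}{182} \approx -1.0647$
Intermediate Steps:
$z{\left(K \right)} = -6 + K$
$W = \sqrt{21809} \approx 147.68$
$\frac{7177}{-28331} + \frac{W}{z{\left(-176 \right)}} = \frac{7177}{-28331} + \frac{\sqrt{21809}}{-6 - 176} = 7177 \left(- \frac{1}{28331}\right) + \frac{\sqrt{21809}}{-182} = - \frac{7177}{28331} + \sqrt{21809} \left(- \frac{1}{182}\right) = - \frac{7177}{28331} - \frac{\sqrt{21809}}{182}$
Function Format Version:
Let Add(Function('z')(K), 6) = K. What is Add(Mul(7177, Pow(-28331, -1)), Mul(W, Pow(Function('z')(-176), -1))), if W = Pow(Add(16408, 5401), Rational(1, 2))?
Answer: Add(Rational(-7177, 28331), Mul(Rational(-1, 182), Pow(21809, Rational(1, 2)))) ≈ -1.0647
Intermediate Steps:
Function('z')(K) = Add(-6, K)
W = Pow(21809, Rational(1, 2)) ≈ 147.68
Add(Mul(7177, Pow(-28331, -1)), Mul(W, Pow(Function('z')(-176), -1))) = Add(Mul(7177, Pow(-28331, -1)), Mul(Pow(21809, Rational(1, 2)), Pow(Add(-6, -176), -1))) = Add(Mul(7177, Rational(-1, 28331)), Mul(Pow(21809, Rational(1, 2)), Pow(-182, -1))) = Add(Rational(-7177, 28331), Mul(Pow(21809, Rational(1, 2)), Rational(-1, 182))) = Add(Rational(-7177, 28331), Mul(Rational(-1, 182), Pow(21809, Rational(1, 2))))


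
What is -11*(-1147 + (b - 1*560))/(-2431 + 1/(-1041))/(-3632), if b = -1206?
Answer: 33356763/9191400704 ≈ 0.0036291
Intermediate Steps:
-11*(-1147 + (b - 1*560))/(-2431 + 1/(-1041))/(-3632) = -11*(-1147 + (-1206 - 1*560))/(-2431 + 1/(-1041))/(-3632) = -11*(-1147 + (-1206 - 560))/(-2431 - 1/1041)*(-1)/3632 = -11*(-1147 - 1766)/(-2530672/1041)*(-1)/3632 = -11*(-2913*(-1041/2530672))*(-1)/3632 = -33356763*(-1)/(2530672*3632) = -11*(-3032433/9191400704) = 33356763/9191400704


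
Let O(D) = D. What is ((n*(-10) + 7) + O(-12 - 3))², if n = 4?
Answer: 2304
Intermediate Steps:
((n*(-10) + 7) + O(-12 - 3))² = ((4*(-10) + 7) + (-12 - 3))² = ((-40 + 7) - 15)² = (-33 - 15)² = (-48)² = 2304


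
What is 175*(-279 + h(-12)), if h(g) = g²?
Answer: -23625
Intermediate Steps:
175*(-279 + h(-12)) = 175*(-279 + (-12)²) = 175*(-279 + 144) = 175*(-135) = -23625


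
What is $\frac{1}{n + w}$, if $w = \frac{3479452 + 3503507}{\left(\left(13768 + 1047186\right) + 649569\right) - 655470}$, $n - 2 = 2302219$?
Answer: $\frac{1055053}{2428972155672} \approx 4.3436 \cdot 10^{-7}$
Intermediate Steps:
$n = 2302221$ ($n = 2 + 2302219 = 2302221$)
$w = \frac{6982959}{1055053}$ ($w = \frac{6982959}{\left(1060954 + 649569\right) - 655470} = \frac{6982959}{1710523 - 655470} = \frac{6982959}{1055053} \approx 6.6186$)
$\frac{1}{n + w} = \frac{1}{2302221 + \frac{6982959}{1055053}} = \frac{1}{\frac{2428972155672}{1055053}} = \frac{1055053}{2428972155672}$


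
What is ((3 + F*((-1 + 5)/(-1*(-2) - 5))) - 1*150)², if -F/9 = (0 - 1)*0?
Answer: 21609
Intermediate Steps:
F = 0 (F = -9*(0 - 1)*0 = -(-9)*0 = -9*0 = 0)
((3 + F*((-1 + 5)/(-1*(-2) - 5))) - 1*150)² = ((3 + 0*((-1 + 5)/(-1*(-2) - 5))) - 1*150)² = ((3 + 0*(4/(2 - 5))) - 150)² = ((3 + 0*(4/(-3))) - 150)² = ((3 + 0*(4*(-⅓))) - 150)² = ((3 + 0*(-4/3)) - 150)² = ((3 + 0) - 150)² = (3 - 150)² = (-147)² = 21609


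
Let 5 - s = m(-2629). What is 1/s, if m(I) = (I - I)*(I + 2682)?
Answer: ⅕ ≈ 0.20000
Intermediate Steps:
m(I) = 0 (m(I) = 0*(2682 + I) = 0)
s = 5 (s = 5 - 1*0 = 5 + 0 = 5)
1/s = 1/5 = ⅕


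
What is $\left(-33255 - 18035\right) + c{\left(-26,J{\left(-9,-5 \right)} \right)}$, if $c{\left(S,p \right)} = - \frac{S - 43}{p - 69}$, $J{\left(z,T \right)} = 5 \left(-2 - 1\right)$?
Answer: $- \frac{1436143}{28} \approx -51291.0$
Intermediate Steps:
$J{\left(z,T \right)} = -15$ ($J{\left(z,T \right)} = 5 \left(-3\right) = -15$)
$c{\left(S,p \right)} = - \frac{-43 + S}{-69 + p}$
$\left(-33255 - 18035\right) + c{\left(-26,J{\left(-9,-5 \right)} \right)} = \left(-33255 - 18035\right) + \frac{43 - -26}{-69 - 15} = -51290 + \frac{43 + 26}{-84} = -51290 - \frac{23}{28} = - \frac{1436143}{28}$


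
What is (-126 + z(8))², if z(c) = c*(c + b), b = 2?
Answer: 2116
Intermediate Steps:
z(c) = c*(2 + c) (z(c) = c*(c + 2) = c*(2 + c))
(-126 + z(8))² = (-126 + 8*(2 + 8))² = (-126 + 8*10)² = (-126 + 80)² = (-46)² = 2116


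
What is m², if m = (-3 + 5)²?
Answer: 16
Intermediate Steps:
m = 4 (m = 2² = 4)
m² = 4² = 16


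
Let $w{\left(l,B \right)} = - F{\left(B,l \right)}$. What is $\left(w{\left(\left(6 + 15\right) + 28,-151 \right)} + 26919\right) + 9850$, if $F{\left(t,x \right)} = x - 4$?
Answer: $36724$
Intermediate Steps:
$F{\left(t,x \right)} = -4 + x$ ($F{\left(t,x \right)} = x - 4 = -4 + x$)
$w{\left(l,B \right)} = 4 - l$ ($w{\left(l,B \right)} = - (-4 + l) = 4 - l$)
$\left(w{\left(\left(6 + 15\right) + 28,-151 \right)} + 26919\right) + 9850 = \left(\left(4 - \left(\left(6 + 15\right) + 28\right)\right) + 26919\right) + 9850 = \left(\left(4 - \left(21 + 28\right)\right) + 26919\right) + 9850 = \left(\left(4 - 49\right) + 26919\right) + 9850 = \left(-45 + 26919\right) + 9850 = 26874 + 9850 = 36724$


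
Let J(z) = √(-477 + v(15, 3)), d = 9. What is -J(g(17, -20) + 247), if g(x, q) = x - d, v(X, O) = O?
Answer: -I*√474 ≈ -21.772*I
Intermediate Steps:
g(x, q) = -9 + x (g(x, q) = x - 1*9 = x - 9 = -9 + x)
J(z) = I*√474 (J(z) = √(-477 + 3) = √(-474) = I*√474)
-J(g(17, -20) + 247) = -I*√474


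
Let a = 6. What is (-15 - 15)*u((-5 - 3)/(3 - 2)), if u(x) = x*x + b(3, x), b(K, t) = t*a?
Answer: -480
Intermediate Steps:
b(K, t) = 6*t (b(K, t) = t*6 = 6*t)
u(x) = x² + 6*x (u(x) = x*x + 6*x = x² + 6*x)
(-15 - 15)*u((-5 - 3)/(3 - 2)) = (-15 - 15)*(((-5 - 3)/(3 - 2))*(6 + (-5 - 3)/(3 - 2))) = -30*(-8/1)*(6 - 8/1) = -30*(-8*1)*(6 - 8*1) = -(-240)*(6 - 8) = -(-240)*(-2) = -30*16 = -480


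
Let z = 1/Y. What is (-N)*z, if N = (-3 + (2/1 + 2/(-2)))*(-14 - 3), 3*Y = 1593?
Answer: -34/531 ≈ -0.064030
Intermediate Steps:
Y = 531 (Y = (⅓)*1593 = 531)
z = 1/531 ≈ 0.0018832
N = 34 (N = (-3 + (2*1 + 2*(-½)))*(-17) = (-3 + (2 - 1))*(-17) = (-3 + 1)*(-17) = -2*(-17) = 34)
(-N)*z = -1*34*(1/531) = -34*1/531 = -34/531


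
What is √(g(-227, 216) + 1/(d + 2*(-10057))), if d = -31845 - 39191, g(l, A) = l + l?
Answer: I*√150879140246/18230 ≈ 21.307*I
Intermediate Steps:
g(l, A) = 2*l
d = -71036
√(g(-227, 216) + 1/(d + 2*(-10057))) = √(2*(-227) + 1/(-71036 + 2*(-10057))) = √(-454 + 1/(-71036 - 20114)) = √(-454 + 1/(-91150)) = √(-454 - 1/91150) = √(-41382101/91150) = I*√150879140246/18230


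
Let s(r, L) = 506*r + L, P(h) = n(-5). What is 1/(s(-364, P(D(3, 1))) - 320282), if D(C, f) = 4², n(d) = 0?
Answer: -1/504466 ≈ -1.9823e-6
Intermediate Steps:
D(C, f) = 16
P(h) = 0
s(r, L) = L + 506*r
1/(s(-364, P(D(3, 1))) - 320282) = 1/((0 + 506*(-364)) - 320282) = 1/((0 - 184184) - 320282) = 1/(-184184 - 320282) = 1/(-504466) = -1/504466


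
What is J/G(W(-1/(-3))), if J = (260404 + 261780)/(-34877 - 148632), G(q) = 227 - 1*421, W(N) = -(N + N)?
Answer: 261092/17800373 ≈ 0.014668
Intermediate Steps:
W(N) = -2*N
G(q) = -194 (G(q) = 227 - 421 = -194)
J = -522184/183509 (J = 522184/(-183509) = 522184*(-1/183509) = -522184/183509 ≈ -2.8456)
J/G(W(-1/(-3))) = -522184/183509/(-194) = -522184/183509*(-1/194) = 261092/17800373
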